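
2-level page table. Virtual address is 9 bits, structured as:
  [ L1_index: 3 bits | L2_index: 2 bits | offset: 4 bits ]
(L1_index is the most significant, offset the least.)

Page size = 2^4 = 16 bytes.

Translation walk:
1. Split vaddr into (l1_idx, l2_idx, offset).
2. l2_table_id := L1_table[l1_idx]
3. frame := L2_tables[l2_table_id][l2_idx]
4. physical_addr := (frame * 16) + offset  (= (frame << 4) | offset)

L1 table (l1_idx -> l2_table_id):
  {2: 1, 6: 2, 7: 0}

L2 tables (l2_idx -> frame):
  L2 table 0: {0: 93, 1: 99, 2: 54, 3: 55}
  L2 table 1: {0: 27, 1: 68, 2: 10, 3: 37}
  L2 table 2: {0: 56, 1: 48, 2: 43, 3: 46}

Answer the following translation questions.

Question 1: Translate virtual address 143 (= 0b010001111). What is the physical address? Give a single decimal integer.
Answer: 447

Derivation:
vaddr = 143 = 0b010001111
Split: l1_idx=2, l2_idx=0, offset=15
L1[2] = 1
L2[1][0] = 27
paddr = 27 * 16 + 15 = 447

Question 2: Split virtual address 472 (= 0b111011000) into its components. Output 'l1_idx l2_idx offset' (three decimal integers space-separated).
vaddr = 472 = 0b111011000
  top 3 bits -> l1_idx = 7
  next 2 bits -> l2_idx = 1
  bottom 4 bits -> offset = 8

Answer: 7 1 8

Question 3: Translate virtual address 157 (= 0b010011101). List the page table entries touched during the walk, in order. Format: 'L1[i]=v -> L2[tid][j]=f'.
vaddr = 157 = 0b010011101
Split: l1_idx=2, l2_idx=1, offset=13

Answer: L1[2]=1 -> L2[1][1]=68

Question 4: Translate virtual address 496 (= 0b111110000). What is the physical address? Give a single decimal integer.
vaddr = 496 = 0b111110000
Split: l1_idx=7, l2_idx=3, offset=0
L1[7] = 0
L2[0][3] = 55
paddr = 55 * 16 + 0 = 880

Answer: 880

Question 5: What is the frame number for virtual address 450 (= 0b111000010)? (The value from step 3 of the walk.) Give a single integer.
Answer: 93

Derivation:
vaddr = 450: l1_idx=7, l2_idx=0
L1[7] = 0; L2[0][0] = 93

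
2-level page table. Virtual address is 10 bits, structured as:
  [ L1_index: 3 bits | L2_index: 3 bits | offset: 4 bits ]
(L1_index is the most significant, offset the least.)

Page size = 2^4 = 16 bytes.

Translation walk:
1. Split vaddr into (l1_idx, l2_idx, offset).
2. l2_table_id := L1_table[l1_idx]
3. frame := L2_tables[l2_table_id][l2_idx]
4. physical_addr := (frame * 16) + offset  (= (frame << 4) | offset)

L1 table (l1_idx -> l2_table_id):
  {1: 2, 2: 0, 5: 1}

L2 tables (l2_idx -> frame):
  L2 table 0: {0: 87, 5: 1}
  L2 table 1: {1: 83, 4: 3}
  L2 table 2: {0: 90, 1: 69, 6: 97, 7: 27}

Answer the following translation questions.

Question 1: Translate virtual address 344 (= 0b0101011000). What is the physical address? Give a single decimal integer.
Answer: 24

Derivation:
vaddr = 344 = 0b0101011000
Split: l1_idx=2, l2_idx=5, offset=8
L1[2] = 0
L2[0][5] = 1
paddr = 1 * 16 + 8 = 24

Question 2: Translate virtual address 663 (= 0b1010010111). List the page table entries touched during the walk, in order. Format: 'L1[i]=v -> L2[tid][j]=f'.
vaddr = 663 = 0b1010010111
Split: l1_idx=5, l2_idx=1, offset=7

Answer: L1[5]=1 -> L2[1][1]=83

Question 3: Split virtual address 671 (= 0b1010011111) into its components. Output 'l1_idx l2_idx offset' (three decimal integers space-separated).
vaddr = 671 = 0b1010011111
  top 3 bits -> l1_idx = 5
  next 3 bits -> l2_idx = 1
  bottom 4 bits -> offset = 15

Answer: 5 1 15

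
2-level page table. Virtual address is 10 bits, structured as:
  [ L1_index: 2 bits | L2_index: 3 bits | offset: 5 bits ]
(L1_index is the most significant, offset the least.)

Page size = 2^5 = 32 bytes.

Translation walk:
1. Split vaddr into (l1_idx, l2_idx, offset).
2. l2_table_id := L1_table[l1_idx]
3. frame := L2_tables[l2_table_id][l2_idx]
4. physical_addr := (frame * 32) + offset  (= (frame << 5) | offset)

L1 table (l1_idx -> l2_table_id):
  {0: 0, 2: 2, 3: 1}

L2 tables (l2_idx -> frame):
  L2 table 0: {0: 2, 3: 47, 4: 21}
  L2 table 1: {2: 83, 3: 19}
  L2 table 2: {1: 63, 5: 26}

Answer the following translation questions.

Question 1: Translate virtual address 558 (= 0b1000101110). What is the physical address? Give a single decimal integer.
Answer: 2030

Derivation:
vaddr = 558 = 0b1000101110
Split: l1_idx=2, l2_idx=1, offset=14
L1[2] = 2
L2[2][1] = 63
paddr = 63 * 32 + 14 = 2030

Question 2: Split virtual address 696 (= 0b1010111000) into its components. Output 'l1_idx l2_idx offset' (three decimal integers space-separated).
vaddr = 696 = 0b1010111000
  top 2 bits -> l1_idx = 2
  next 3 bits -> l2_idx = 5
  bottom 5 bits -> offset = 24

Answer: 2 5 24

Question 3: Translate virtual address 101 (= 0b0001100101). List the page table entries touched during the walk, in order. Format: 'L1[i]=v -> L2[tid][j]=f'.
vaddr = 101 = 0b0001100101
Split: l1_idx=0, l2_idx=3, offset=5

Answer: L1[0]=0 -> L2[0][3]=47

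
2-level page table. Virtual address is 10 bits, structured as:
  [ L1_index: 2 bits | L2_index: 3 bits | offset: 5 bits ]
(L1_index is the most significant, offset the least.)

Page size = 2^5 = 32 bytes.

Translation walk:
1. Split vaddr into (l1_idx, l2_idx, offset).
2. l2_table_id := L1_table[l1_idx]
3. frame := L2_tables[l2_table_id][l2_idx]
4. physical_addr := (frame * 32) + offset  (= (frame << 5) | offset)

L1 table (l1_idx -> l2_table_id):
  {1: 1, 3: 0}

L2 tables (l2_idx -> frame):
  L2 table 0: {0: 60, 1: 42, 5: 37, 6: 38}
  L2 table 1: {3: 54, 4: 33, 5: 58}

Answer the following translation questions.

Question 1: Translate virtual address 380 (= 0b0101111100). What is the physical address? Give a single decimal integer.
Answer: 1756

Derivation:
vaddr = 380 = 0b0101111100
Split: l1_idx=1, l2_idx=3, offset=28
L1[1] = 1
L2[1][3] = 54
paddr = 54 * 32 + 28 = 1756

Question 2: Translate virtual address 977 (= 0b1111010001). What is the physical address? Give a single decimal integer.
vaddr = 977 = 0b1111010001
Split: l1_idx=3, l2_idx=6, offset=17
L1[3] = 0
L2[0][6] = 38
paddr = 38 * 32 + 17 = 1233

Answer: 1233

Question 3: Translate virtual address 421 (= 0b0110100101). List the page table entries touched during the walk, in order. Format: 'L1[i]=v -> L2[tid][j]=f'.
Answer: L1[1]=1 -> L2[1][5]=58

Derivation:
vaddr = 421 = 0b0110100101
Split: l1_idx=1, l2_idx=5, offset=5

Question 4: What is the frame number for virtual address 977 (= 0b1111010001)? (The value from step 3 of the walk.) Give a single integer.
vaddr = 977: l1_idx=3, l2_idx=6
L1[3] = 0; L2[0][6] = 38

Answer: 38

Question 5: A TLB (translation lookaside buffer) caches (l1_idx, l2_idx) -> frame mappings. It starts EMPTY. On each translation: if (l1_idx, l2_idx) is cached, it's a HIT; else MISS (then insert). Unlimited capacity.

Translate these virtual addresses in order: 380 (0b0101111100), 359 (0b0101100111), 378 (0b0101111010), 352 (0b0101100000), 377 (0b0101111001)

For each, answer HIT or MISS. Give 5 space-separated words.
Answer: MISS HIT HIT HIT HIT

Derivation:
vaddr=380: (1,3) not in TLB -> MISS, insert
vaddr=359: (1,3) in TLB -> HIT
vaddr=378: (1,3) in TLB -> HIT
vaddr=352: (1,3) in TLB -> HIT
vaddr=377: (1,3) in TLB -> HIT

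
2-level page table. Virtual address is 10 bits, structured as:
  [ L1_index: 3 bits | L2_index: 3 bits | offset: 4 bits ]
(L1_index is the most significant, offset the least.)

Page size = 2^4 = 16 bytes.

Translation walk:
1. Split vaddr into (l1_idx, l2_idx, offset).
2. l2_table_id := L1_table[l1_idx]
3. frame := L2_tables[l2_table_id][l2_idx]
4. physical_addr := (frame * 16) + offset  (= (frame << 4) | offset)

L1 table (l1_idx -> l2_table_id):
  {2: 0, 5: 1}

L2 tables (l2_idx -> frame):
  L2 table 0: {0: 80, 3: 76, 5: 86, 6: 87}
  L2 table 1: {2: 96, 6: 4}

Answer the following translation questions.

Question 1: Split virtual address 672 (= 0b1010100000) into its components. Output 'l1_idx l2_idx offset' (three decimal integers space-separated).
vaddr = 672 = 0b1010100000
  top 3 bits -> l1_idx = 5
  next 3 bits -> l2_idx = 2
  bottom 4 bits -> offset = 0

Answer: 5 2 0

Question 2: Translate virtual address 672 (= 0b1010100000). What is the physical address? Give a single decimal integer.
vaddr = 672 = 0b1010100000
Split: l1_idx=5, l2_idx=2, offset=0
L1[5] = 1
L2[1][2] = 96
paddr = 96 * 16 + 0 = 1536

Answer: 1536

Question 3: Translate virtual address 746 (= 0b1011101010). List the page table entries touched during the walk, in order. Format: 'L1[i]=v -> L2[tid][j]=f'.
Answer: L1[5]=1 -> L2[1][6]=4

Derivation:
vaddr = 746 = 0b1011101010
Split: l1_idx=5, l2_idx=6, offset=10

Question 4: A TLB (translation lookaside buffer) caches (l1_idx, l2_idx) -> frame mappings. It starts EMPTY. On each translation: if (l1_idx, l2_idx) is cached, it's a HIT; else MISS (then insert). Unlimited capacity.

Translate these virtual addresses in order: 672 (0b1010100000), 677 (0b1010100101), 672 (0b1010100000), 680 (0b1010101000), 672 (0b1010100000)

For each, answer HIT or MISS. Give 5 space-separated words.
Answer: MISS HIT HIT HIT HIT

Derivation:
vaddr=672: (5,2) not in TLB -> MISS, insert
vaddr=677: (5,2) in TLB -> HIT
vaddr=672: (5,2) in TLB -> HIT
vaddr=680: (5,2) in TLB -> HIT
vaddr=672: (5,2) in TLB -> HIT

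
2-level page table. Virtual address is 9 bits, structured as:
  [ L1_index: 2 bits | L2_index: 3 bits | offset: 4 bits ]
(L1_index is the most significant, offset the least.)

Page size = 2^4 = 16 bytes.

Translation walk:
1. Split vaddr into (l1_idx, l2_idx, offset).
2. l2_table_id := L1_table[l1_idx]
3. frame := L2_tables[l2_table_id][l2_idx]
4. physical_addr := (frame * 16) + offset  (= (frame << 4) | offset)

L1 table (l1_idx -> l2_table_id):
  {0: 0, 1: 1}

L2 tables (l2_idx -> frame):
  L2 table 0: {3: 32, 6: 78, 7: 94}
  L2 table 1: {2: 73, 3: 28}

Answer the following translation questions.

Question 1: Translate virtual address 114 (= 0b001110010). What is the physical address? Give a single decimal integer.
Answer: 1506

Derivation:
vaddr = 114 = 0b001110010
Split: l1_idx=0, l2_idx=7, offset=2
L1[0] = 0
L2[0][7] = 94
paddr = 94 * 16 + 2 = 1506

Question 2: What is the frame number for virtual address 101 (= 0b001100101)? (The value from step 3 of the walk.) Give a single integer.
vaddr = 101: l1_idx=0, l2_idx=6
L1[0] = 0; L2[0][6] = 78

Answer: 78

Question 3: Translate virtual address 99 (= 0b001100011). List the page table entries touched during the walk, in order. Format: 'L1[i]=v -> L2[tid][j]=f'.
Answer: L1[0]=0 -> L2[0][6]=78

Derivation:
vaddr = 99 = 0b001100011
Split: l1_idx=0, l2_idx=6, offset=3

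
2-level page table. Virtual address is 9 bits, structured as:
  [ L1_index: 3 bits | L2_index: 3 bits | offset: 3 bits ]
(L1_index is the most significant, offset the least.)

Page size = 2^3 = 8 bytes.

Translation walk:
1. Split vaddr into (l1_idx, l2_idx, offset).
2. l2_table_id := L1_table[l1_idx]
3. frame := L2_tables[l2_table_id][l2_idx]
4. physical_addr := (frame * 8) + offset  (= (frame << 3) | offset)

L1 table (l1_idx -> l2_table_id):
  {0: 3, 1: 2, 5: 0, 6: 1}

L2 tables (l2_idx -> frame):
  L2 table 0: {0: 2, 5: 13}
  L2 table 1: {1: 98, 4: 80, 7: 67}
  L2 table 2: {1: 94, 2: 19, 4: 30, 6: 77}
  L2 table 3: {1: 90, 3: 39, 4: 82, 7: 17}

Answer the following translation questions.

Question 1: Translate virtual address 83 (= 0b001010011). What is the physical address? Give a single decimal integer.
Answer: 155

Derivation:
vaddr = 83 = 0b001010011
Split: l1_idx=1, l2_idx=2, offset=3
L1[1] = 2
L2[2][2] = 19
paddr = 19 * 8 + 3 = 155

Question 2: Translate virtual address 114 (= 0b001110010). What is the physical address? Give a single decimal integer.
vaddr = 114 = 0b001110010
Split: l1_idx=1, l2_idx=6, offset=2
L1[1] = 2
L2[2][6] = 77
paddr = 77 * 8 + 2 = 618

Answer: 618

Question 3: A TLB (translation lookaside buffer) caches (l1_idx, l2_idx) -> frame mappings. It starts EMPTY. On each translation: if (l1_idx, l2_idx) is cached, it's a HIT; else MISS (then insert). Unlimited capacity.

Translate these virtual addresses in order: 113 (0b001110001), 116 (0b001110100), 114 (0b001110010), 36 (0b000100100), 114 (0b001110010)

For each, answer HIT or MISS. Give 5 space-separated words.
vaddr=113: (1,6) not in TLB -> MISS, insert
vaddr=116: (1,6) in TLB -> HIT
vaddr=114: (1,6) in TLB -> HIT
vaddr=36: (0,4) not in TLB -> MISS, insert
vaddr=114: (1,6) in TLB -> HIT

Answer: MISS HIT HIT MISS HIT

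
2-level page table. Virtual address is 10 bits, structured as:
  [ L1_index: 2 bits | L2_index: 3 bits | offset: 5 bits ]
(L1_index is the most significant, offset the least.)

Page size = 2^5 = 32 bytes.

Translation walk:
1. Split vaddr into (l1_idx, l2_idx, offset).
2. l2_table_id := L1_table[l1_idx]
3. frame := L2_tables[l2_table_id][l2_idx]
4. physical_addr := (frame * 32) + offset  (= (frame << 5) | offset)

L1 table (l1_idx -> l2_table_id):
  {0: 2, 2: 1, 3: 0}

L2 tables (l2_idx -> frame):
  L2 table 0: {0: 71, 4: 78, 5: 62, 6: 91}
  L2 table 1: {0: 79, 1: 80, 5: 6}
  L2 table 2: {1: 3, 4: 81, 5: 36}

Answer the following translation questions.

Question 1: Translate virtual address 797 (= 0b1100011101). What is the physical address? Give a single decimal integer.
Answer: 2301

Derivation:
vaddr = 797 = 0b1100011101
Split: l1_idx=3, l2_idx=0, offset=29
L1[3] = 0
L2[0][0] = 71
paddr = 71 * 32 + 29 = 2301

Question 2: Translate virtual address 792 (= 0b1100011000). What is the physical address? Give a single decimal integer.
Answer: 2296

Derivation:
vaddr = 792 = 0b1100011000
Split: l1_idx=3, l2_idx=0, offset=24
L1[3] = 0
L2[0][0] = 71
paddr = 71 * 32 + 24 = 2296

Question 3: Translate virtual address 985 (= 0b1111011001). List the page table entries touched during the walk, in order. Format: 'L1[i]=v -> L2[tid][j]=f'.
vaddr = 985 = 0b1111011001
Split: l1_idx=3, l2_idx=6, offset=25

Answer: L1[3]=0 -> L2[0][6]=91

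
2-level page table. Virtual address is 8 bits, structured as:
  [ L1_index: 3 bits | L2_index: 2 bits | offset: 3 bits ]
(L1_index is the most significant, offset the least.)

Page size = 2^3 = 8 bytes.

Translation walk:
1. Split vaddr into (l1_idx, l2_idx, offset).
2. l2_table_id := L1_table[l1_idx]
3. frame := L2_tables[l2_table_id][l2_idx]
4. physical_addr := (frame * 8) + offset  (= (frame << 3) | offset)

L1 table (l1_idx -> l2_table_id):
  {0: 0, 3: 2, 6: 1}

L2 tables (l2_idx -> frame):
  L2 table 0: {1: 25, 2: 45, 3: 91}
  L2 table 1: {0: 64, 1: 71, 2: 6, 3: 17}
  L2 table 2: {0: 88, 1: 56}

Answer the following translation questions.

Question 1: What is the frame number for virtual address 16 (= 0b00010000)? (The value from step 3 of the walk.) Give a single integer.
vaddr = 16: l1_idx=0, l2_idx=2
L1[0] = 0; L2[0][2] = 45

Answer: 45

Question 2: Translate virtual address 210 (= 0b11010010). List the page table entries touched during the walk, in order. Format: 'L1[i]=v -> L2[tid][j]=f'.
Answer: L1[6]=1 -> L2[1][2]=6

Derivation:
vaddr = 210 = 0b11010010
Split: l1_idx=6, l2_idx=2, offset=2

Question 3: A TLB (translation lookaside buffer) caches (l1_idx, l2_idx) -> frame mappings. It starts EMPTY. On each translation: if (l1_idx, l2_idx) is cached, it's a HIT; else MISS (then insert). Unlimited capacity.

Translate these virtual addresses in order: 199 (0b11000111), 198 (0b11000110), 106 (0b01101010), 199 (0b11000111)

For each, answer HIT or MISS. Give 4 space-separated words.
Answer: MISS HIT MISS HIT

Derivation:
vaddr=199: (6,0) not in TLB -> MISS, insert
vaddr=198: (6,0) in TLB -> HIT
vaddr=106: (3,1) not in TLB -> MISS, insert
vaddr=199: (6,0) in TLB -> HIT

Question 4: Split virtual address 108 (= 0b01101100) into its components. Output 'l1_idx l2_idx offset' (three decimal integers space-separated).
vaddr = 108 = 0b01101100
  top 3 bits -> l1_idx = 3
  next 2 bits -> l2_idx = 1
  bottom 3 bits -> offset = 4

Answer: 3 1 4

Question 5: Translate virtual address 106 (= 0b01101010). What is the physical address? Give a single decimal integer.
Answer: 450

Derivation:
vaddr = 106 = 0b01101010
Split: l1_idx=3, l2_idx=1, offset=2
L1[3] = 2
L2[2][1] = 56
paddr = 56 * 8 + 2 = 450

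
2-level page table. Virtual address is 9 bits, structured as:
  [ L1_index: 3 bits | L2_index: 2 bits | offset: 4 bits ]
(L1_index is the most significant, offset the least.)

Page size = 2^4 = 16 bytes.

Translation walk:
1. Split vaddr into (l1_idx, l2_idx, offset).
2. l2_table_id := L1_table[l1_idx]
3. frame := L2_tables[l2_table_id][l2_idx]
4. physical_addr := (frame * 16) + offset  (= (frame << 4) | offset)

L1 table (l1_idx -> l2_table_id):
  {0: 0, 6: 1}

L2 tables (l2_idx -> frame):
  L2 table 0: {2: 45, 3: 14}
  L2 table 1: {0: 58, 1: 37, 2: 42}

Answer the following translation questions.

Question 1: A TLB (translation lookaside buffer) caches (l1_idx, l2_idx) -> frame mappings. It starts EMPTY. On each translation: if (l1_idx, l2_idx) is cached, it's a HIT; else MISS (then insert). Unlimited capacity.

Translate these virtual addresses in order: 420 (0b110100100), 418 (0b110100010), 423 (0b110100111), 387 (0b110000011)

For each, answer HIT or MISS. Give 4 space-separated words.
Answer: MISS HIT HIT MISS

Derivation:
vaddr=420: (6,2) not in TLB -> MISS, insert
vaddr=418: (6,2) in TLB -> HIT
vaddr=423: (6,2) in TLB -> HIT
vaddr=387: (6,0) not in TLB -> MISS, insert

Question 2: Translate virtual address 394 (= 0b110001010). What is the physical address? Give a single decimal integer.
Answer: 938

Derivation:
vaddr = 394 = 0b110001010
Split: l1_idx=6, l2_idx=0, offset=10
L1[6] = 1
L2[1][0] = 58
paddr = 58 * 16 + 10 = 938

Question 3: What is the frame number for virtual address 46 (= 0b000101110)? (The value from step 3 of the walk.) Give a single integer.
vaddr = 46: l1_idx=0, l2_idx=2
L1[0] = 0; L2[0][2] = 45

Answer: 45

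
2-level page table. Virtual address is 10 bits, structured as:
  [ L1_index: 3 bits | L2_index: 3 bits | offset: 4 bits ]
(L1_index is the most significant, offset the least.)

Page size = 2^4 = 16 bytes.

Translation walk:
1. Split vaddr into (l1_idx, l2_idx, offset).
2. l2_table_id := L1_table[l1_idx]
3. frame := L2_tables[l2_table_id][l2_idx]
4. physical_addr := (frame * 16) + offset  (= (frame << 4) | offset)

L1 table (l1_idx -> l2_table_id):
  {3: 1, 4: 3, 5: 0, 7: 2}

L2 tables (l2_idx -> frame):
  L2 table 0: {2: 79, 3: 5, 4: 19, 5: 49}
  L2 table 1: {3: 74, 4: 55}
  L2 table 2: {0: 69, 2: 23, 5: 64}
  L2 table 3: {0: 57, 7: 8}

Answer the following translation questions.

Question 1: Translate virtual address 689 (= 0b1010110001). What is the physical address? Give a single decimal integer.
vaddr = 689 = 0b1010110001
Split: l1_idx=5, l2_idx=3, offset=1
L1[5] = 0
L2[0][3] = 5
paddr = 5 * 16 + 1 = 81

Answer: 81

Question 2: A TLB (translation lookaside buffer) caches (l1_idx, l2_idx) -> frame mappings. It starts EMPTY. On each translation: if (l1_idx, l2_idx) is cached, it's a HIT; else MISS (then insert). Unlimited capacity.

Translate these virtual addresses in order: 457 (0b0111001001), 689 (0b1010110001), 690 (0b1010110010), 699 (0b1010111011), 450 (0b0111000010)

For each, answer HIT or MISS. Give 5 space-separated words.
vaddr=457: (3,4) not in TLB -> MISS, insert
vaddr=689: (5,3) not in TLB -> MISS, insert
vaddr=690: (5,3) in TLB -> HIT
vaddr=699: (5,3) in TLB -> HIT
vaddr=450: (3,4) in TLB -> HIT

Answer: MISS MISS HIT HIT HIT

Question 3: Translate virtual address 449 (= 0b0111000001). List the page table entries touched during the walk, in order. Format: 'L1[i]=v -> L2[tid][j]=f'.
Answer: L1[3]=1 -> L2[1][4]=55

Derivation:
vaddr = 449 = 0b0111000001
Split: l1_idx=3, l2_idx=4, offset=1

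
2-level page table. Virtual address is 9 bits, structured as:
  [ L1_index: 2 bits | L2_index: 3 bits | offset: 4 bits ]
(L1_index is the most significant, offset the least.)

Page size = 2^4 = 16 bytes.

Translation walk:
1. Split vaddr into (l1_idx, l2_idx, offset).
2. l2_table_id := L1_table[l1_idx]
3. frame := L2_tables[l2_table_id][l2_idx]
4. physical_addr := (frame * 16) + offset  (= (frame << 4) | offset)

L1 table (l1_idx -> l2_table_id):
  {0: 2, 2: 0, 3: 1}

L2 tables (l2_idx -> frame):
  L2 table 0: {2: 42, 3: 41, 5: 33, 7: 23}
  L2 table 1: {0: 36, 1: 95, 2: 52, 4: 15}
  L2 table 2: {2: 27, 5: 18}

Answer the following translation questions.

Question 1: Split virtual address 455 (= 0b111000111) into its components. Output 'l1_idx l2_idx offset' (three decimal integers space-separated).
vaddr = 455 = 0b111000111
  top 2 bits -> l1_idx = 3
  next 3 bits -> l2_idx = 4
  bottom 4 bits -> offset = 7

Answer: 3 4 7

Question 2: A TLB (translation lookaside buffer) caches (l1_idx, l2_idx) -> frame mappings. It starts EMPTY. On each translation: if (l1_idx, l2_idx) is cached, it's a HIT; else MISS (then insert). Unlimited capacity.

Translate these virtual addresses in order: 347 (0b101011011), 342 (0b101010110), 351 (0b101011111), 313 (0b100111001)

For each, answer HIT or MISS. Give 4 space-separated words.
vaddr=347: (2,5) not in TLB -> MISS, insert
vaddr=342: (2,5) in TLB -> HIT
vaddr=351: (2,5) in TLB -> HIT
vaddr=313: (2,3) not in TLB -> MISS, insert

Answer: MISS HIT HIT MISS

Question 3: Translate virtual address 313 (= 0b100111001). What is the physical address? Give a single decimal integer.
vaddr = 313 = 0b100111001
Split: l1_idx=2, l2_idx=3, offset=9
L1[2] = 0
L2[0][3] = 41
paddr = 41 * 16 + 9 = 665

Answer: 665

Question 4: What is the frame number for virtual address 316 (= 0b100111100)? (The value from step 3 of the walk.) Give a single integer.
Answer: 41

Derivation:
vaddr = 316: l1_idx=2, l2_idx=3
L1[2] = 0; L2[0][3] = 41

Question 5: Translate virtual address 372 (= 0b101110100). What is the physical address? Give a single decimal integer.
vaddr = 372 = 0b101110100
Split: l1_idx=2, l2_idx=7, offset=4
L1[2] = 0
L2[0][7] = 23
paddr = 23 * 16 + 4 = 372

Answer: 372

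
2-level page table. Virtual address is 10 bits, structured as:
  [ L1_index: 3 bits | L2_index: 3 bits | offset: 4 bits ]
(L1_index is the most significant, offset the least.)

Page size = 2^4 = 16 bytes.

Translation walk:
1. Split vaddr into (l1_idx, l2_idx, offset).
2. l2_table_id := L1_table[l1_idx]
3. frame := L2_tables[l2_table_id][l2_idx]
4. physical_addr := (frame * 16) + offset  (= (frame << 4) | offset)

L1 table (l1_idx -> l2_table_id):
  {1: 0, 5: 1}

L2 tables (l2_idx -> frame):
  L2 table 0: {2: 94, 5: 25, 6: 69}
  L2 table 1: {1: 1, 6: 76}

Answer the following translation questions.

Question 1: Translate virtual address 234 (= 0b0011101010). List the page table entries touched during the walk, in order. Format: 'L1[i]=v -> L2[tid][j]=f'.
Answer: L1[1]=0 -> L2[0][6]=69

Derivation:
vaddr = 234 = 0b0011101010
Split: l1_idx=1, l2_idx=6, offset=10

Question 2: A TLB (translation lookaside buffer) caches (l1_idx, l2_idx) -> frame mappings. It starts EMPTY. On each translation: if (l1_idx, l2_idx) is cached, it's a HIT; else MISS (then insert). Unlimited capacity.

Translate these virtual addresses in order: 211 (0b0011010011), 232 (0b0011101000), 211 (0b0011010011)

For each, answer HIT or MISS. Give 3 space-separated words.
Answer: MISS MISS HIT

Derivation:
vaddr=211: (1,5) not in TLB -> MISS, insert
vaddr=232: (1,6) not in TLB -> MISS, insert
vaddr=211: (1,5) in TLB -> HIT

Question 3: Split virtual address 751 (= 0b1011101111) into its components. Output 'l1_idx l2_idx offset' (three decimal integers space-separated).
vaddr = 751 = 0b1011101111
  top 3 bits -> l1_idx = 5
  next 3 bits -> l2_idx = 6
  bottom 4 bits -> offset = 15

Answer: 5 6 15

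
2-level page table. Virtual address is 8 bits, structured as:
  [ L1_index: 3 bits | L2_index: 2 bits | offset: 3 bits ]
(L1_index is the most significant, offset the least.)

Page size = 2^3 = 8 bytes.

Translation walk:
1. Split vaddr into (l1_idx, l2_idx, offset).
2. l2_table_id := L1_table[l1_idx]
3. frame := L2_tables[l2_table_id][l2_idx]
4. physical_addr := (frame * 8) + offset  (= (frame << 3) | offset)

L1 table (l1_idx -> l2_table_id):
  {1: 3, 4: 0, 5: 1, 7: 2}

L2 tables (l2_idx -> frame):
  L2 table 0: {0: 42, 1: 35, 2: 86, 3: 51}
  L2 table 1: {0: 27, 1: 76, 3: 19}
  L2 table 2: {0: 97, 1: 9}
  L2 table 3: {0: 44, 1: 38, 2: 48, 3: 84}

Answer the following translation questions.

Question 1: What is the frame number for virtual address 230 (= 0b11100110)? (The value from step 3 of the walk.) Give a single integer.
Answer: 97

Derivation:
vaddr = 230: l1_idx=7, l2_idx=0
L1[7] = 2; L2[2][0] = 97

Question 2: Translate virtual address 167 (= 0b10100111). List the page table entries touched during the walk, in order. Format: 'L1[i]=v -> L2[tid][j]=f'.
Answer: L1[5]=1 -> L2[1][0]=27

Derivation:
vaddr = 167 = 0b10100111
Split: l1_idx=5, l2_idx=0, offset=7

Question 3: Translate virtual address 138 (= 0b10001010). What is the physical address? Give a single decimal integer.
Answer: 282

Derivation:
vaddr = 138 = 0b10001010
Split: l1_idx=4, l2_idx=1, offset=2
L1[4] = 0
L2[0][1] = 35
paddr = 35 * 8 + 2 = 282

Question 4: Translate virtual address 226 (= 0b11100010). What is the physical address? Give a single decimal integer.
vaddr = 226 = 0b11100010
Split: l1_idx=7, l2_idx=0, offset=2
L1[7] = 2
L2[2][0] = 97
paddr = 97 * 8 + 2 = 778

Answer: 778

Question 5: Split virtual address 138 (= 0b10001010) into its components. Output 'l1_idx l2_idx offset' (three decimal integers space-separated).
Answer: 4 1 2

Derivation:
vaddr = 138 = 0b10001010
  top 3 bits -> l1_idx = 4
  next 2 bits -> l2_idx = 1
  bottom 3 bits -> offset = 2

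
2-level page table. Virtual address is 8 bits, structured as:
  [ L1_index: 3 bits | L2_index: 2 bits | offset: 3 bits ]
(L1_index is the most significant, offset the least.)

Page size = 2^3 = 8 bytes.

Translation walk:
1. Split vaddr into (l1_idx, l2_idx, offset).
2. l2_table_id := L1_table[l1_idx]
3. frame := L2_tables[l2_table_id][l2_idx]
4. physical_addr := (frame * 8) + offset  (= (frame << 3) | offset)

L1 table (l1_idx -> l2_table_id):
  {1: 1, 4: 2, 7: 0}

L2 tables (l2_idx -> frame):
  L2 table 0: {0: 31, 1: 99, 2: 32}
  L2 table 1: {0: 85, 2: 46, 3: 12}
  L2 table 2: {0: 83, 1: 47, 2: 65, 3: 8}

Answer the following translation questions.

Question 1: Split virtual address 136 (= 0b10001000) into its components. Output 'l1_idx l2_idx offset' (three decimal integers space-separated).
Answer: 4 1 0

Derivation:
vaddr = 136 = 0b10001000
  top 3 bits -> l1_idx = 4
  next 2 bits -> l2_idx = 1
  bottom 3 bits -> offset = 0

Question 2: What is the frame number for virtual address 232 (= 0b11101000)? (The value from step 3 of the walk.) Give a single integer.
Answer: 99

Derivation:
vaddr = 232: l1_idx=7, l2_idx=1
L1[7] = 0; L2[0][1] = 99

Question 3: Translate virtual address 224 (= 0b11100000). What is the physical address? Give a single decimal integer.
vaddr = 224 = 0b11100000
Split: l1_idx=7, l2_idx=0, offset=0
L1[7] = 0
L2[0][0] = 31
paddr = 31 * 8 + 0 = 248

Answer: 248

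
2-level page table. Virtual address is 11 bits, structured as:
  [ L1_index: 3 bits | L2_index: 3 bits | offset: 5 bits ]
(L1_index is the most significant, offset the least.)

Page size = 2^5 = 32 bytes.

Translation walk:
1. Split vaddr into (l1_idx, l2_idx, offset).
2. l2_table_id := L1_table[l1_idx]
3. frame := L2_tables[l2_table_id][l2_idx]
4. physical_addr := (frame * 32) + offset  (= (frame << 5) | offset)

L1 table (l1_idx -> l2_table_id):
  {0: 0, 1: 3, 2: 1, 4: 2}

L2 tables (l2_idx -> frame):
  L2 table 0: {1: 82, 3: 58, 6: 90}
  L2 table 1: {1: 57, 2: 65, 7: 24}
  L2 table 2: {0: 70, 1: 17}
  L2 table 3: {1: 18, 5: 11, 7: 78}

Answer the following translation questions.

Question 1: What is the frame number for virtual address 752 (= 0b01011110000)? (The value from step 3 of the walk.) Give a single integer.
Answer: 24

Derivation:
vaddr = 752: l1_idx=2, l2_idx=7
L1[2] = 1; L2[1][7] = 24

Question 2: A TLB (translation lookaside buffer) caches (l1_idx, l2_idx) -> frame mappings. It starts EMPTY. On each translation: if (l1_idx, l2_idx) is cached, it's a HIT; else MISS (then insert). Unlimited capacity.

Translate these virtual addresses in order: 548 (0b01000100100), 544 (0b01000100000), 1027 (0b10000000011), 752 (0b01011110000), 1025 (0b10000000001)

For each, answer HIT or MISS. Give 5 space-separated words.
Answer: MISS HIT MISS MISS HIT

Derivation:
vaddr=548: (2,1) not in TLB -> MISS, insert
vaddr=544: (2,1) in TLB -> HIT
vaddr=1027: (4,0) not in TLB -> MISS, insert
vaddr=752: (2,7) not in TLB -> MISS, insert
vaddr=1025: (4,0) in TLB -> HIT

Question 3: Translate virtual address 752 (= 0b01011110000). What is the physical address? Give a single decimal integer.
Answer: 784

Derivation:
vaddr = 752 = 0b01011110000
Split: l1_idx=2, l2_idx=7, offset=16
L1[2] = 1
L2[1][7] = 24
paddr = 24 * 32 + 16 = 784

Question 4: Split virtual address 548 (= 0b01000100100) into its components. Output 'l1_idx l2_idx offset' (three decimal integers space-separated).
vaddr = 548 = 0b01000100100
  top 3 bits -> l1_idx = 2
  next 3 bits -> l2_idx = 1
  bottom 5 bits -> offset = 4

Answer: 2 1 4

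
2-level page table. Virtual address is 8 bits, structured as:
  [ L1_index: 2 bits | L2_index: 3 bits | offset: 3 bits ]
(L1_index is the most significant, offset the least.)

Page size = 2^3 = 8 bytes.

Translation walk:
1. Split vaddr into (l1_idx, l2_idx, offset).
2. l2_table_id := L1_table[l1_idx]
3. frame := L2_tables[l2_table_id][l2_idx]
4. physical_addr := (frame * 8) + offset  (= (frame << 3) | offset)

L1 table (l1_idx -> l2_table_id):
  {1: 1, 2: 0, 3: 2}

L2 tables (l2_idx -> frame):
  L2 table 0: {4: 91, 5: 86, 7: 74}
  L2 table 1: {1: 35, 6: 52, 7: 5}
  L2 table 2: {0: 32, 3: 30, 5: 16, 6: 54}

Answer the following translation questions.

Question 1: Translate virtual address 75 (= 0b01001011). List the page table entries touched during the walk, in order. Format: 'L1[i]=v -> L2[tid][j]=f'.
vaddr = 75 = 0b01001011
Split: l1_idx=1, l2_idx=1, offset=3

Answer: L1[1]=1 -> L2[1][1]=35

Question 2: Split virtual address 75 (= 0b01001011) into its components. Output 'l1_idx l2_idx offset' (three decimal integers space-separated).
Answer: 1 1 3

Derivation:
vaddr = 75 = 0b01001011
  top 2 bits -> l1_idx = 1
  next 3 bits -> l2_idx = 1
  bottom 3 bits -> offset = 3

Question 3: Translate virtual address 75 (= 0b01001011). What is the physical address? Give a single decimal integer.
Answer: 283

Derivation:
vaddr = 75 = 0b01001011
Split: l1_idx=1, l2_idx=1, offset=3
L1[1] = 1
L2[1][1] = 35
paddr = 35 * 8 + 3 = 283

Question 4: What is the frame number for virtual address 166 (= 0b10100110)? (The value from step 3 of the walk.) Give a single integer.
vaddr = 166: l1_idx=2, l2_idx=4
L1[2] = 0; L2[0][4] = 91

Answer: 91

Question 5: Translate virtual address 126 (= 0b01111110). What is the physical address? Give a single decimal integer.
Answer: 46

Derivation:
vaddr = 126 = 0b01111110
Split: l1_idx=1, l2_idx=7, offset=6
L1[1] = 1
L2[1][7] = 5
paddr = 5 * 8 + 6 = 46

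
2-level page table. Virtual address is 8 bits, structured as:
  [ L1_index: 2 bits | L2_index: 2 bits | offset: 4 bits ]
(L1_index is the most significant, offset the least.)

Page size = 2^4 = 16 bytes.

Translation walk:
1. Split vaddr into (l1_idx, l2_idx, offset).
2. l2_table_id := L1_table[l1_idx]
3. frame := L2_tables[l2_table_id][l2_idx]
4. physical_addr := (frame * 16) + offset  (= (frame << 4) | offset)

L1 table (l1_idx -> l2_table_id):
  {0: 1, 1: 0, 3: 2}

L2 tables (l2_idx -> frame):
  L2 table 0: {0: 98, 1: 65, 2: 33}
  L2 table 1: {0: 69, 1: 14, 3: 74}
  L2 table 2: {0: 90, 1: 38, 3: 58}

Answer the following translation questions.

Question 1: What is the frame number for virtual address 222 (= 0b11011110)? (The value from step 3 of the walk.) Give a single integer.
Answer: 38

Derivation:
vaddr = 222: l1_idx=3, l2_idx=1
L1[3] = 2; L2[2][1] = 38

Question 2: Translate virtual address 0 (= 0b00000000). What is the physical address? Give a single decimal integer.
vaddr = 0 = 0b00000000
Split: l1_idx=0, l2_idx=0, offset=0
L1[0] = 1
L2[1][0] = 69
paddr = 69 * 16 + 0 = 1104

Answer: 1104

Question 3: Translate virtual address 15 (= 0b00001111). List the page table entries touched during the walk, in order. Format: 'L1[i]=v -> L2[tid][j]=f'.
Answer: L1[0]=1 -> L2[1][0]=69

Derivation:
vaddr = 15 = 0b00001111
Split: l1_idx=0, l2_idx=0, offset=15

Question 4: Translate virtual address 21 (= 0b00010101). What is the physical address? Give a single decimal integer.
vaddr = 21 = 0b00010101
Split: l1_idx=0, l2_idx=1, offset=5
L1[0] = 1
L2[1][1] = 14
paddr = 14 * 16 + 5 = 229

Answer: 229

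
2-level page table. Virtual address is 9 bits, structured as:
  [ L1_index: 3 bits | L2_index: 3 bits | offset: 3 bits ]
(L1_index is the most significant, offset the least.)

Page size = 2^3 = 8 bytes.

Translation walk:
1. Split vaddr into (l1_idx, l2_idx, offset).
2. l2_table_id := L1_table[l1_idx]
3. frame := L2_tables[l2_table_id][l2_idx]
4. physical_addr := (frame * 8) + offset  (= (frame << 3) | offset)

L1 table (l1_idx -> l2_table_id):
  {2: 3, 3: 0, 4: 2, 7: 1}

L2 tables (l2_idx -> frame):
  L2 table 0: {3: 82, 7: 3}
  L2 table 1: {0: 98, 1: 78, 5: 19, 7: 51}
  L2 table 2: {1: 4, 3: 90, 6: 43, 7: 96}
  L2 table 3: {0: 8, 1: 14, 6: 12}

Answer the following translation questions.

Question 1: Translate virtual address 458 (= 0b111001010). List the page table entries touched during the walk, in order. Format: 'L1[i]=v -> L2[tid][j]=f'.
vaddr = 458 = 0b111001010
Split: l1_idx=7, l2_idx=1, offset=2

Answer: L1[7]=1 -> L2[1][1]=78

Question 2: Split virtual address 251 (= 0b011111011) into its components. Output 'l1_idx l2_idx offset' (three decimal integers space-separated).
Answer: 3 7 3

Derivation:
vaddr = 251 = 0b011111011
  top 3 bits -> l1_idx = 3
  next 3 bits -> l2_idx = 7
  bottom 3 bits -> offset = 3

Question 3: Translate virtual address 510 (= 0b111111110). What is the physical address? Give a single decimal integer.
vaddr = 510 = 0b111111110
Split: l1_idx=7, l2_idx=7, offset=6
L1[7] = 1
L2[1][7] = 51
paddr = 51 * 8 + 6 = 414

Answer: 414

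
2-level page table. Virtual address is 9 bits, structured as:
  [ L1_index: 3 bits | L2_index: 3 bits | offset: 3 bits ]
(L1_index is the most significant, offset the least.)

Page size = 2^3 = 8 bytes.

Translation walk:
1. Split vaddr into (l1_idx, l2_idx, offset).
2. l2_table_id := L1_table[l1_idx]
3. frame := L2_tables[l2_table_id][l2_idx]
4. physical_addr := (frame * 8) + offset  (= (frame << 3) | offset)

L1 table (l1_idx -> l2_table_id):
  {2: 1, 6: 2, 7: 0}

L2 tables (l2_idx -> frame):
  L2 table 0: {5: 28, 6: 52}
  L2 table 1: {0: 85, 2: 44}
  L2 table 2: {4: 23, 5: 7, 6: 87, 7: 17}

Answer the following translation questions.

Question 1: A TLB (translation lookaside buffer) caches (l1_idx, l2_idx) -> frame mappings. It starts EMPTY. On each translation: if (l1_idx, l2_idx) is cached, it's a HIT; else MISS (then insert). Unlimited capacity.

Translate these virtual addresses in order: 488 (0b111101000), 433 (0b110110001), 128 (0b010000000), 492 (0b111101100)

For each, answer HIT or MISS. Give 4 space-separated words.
vaddr=488: (7,5) not in TLB -> MISS, insert
vaddr=433: (6,6) not in TLB -> MISS, insert
vaddr=128: (2,0) not in TLB -> MISS, insert
vaddr=492: (7,5) in TLB -> HIT

Answer: MISS MISS MISS HIT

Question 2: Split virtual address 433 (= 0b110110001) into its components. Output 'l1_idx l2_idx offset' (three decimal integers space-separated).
vaddr = 433 = 0b110110001
  top 3 bits -> l1_idx = 6
  next 3 bits -> l2_idx = 6
  bottom 3 bits -> offset = 1

Answer: 6 6 1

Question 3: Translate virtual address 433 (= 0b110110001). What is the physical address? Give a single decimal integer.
vaddr = 433 = 0b110110001
Split: l1_idx=6, l2_idx=6, offset=1
L1[6] = 2
L2[2][6] = 87
paddr = 87 * 8 + 1 = 697

Answer: 697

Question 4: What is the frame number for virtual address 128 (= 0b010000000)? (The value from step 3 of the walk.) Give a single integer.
vaddr = 128: l1_idx=2, l2_idx=0
L1[2] = 1; L2[1][0] = 85

Answer: 85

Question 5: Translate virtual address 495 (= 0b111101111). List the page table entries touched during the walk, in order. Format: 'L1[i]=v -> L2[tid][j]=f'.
vaddr = 495 = 0b111101111
Split: l1_idx=7, l2_idx=5, offset=7

Answer: L1[7]=0 -> L2[0][5]=28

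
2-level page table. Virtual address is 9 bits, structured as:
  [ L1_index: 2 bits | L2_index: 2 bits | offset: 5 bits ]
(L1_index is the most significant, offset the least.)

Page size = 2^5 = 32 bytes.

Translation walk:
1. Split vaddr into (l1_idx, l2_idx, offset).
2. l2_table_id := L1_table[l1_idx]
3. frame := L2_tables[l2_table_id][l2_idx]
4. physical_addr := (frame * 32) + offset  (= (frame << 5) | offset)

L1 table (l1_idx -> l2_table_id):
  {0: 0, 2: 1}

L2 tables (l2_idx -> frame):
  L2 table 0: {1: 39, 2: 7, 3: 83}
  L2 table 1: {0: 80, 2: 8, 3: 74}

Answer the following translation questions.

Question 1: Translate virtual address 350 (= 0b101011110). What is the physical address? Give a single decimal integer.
Answer: 286

Derivation:
vaddr = 350 = 0b101011110
Split: l1_idx=2, l2_idx=2, offset=30
L1[2] = 1
L2[1][2] = 8
paddr = 8 * 32 + 30 = 286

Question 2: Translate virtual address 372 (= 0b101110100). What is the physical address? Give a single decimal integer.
Answer: 2388

Derivation:
vaddr = 372 = 0b101110100
Split: l1_idx=2, l2_idx=3, offset=20
L1[2] = 1
L2[1][3] = 74
paddr = 74 * 32 + 20 = 2388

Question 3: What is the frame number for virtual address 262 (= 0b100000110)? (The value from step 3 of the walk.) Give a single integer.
Answer: 80

Derivation:
vaddr = 262: l1_idx=2, l2_idx=0
L1[2] = 1; L2[1][0] = 80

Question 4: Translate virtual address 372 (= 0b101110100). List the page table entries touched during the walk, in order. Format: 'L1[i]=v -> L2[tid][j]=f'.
Answer: L1[2]=1 -> L2[1][3]=74

Derivation:
vaddr = 372 = 0b101110100
Split: l1_idx=2, l2_idx=3, offset=20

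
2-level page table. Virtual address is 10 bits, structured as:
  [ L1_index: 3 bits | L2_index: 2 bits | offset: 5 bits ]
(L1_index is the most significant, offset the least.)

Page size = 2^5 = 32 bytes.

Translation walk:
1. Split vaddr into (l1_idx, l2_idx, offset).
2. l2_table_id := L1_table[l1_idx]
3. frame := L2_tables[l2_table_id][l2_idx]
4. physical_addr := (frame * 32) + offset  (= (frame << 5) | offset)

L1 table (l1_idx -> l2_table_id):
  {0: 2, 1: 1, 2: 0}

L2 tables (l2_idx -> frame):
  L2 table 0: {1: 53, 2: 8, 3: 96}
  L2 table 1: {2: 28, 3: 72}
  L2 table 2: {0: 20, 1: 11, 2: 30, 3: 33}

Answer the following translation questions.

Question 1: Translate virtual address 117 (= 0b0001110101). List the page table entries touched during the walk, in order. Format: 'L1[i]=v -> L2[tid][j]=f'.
Answer: L1[0]=2 -> L2[2][3]=33

Derivation:
vaddr = 117 = 0b0001110101
Split: l1_idx=0, l2_idx=3, offset=21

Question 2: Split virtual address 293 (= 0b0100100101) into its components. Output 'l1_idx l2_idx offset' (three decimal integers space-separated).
Answer: 2 1 5

Derivation:
vaddr = 293 = 0b0100100101
  top 3 bits -> l1_idx = 2
  next 2 bits -> l2_idx = 1
  bottom 5 bits -> offset = 5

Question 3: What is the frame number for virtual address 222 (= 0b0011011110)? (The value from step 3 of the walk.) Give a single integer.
vaddr = 222: l1_idx=1, l2_idx=2
L1[1] = 1; L2[1][2] = 28

Answer: 28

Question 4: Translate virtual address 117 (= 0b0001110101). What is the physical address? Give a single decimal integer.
Answer: 1077

Derivation:
vaddr = 117 = 0b0001110101
Split: l1_idx=0, l2_idx=3, offset=21
L1[0] = 2
L2[2][3] = 33
paddr = 33 * 32 + 21 = 1077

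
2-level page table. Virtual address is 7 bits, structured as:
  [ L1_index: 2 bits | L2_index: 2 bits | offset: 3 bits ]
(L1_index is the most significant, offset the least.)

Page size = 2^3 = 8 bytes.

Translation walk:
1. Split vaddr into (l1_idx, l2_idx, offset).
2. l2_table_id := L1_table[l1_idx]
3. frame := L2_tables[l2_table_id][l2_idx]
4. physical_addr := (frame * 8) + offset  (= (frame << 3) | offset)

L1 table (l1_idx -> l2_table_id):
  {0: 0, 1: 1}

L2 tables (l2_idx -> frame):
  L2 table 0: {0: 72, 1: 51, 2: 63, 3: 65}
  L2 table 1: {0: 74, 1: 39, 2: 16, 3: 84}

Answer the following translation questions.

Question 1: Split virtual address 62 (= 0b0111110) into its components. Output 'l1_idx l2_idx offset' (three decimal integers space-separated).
Answer: 1 3 6

Derivation:
vaddr = 62 = 0b0111110
  top 2 bits -> l1_idx = 1
  next 2 bits -> l2_idx = 3
  bottom 3 bits -> offset = 6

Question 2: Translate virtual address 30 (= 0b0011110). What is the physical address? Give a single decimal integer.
vaddr = 30 = 0b0011110
Split: l1_idx=0, l2_idx=3, offset=6
L1[0] = 0
L2[0][3] = 65
paddr = 65 * 8 + 6 = 526

Answer: 526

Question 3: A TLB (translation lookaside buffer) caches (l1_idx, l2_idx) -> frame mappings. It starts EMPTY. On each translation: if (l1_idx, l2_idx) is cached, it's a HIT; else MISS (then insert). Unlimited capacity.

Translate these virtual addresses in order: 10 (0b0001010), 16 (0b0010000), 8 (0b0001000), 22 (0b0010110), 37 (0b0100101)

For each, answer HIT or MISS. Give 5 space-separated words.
vaddr=10: (0,1) not in TLB -> MISS, insert
vaddr=16: (0,2) not in TLB -> MISS, insert
vaddr=8: (0,1) in TLB -> HIT
vaddr=22: (0,2) in TLB -> HIT
vaddr=37: (1,0) not in TLB -> MISS, insert

Answer: MISS MISS HIT HIT MISS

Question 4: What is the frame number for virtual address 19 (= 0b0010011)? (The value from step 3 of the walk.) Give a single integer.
Answer: 63

Derivation:
vaddr = 19: l1_idx=0, l2_idx=2
L1[0] = 0; L2[0][2] = 63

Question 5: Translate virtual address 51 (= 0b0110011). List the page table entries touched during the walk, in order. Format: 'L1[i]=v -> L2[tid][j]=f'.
vaddr = 51 = 0b0110011
Split: l1_idx=1, l2_idx=2, offset=3

Answer: L1[1]=1 -> L2[1][2]=16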